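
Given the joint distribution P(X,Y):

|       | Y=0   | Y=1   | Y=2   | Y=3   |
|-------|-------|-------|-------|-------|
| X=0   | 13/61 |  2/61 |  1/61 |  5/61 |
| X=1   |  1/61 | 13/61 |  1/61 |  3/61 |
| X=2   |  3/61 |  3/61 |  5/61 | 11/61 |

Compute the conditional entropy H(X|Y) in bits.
1.1665 bits

H(X|Y) = H(X,Y) - H(Y)

H(X,Y) = -Σ_{x,y} P(x,y) log₂ P(x,y). Per-cell terms -P(x,y)·log₂P(x,y):
  X=0: 0.475309, 0.161664, 0.097225, 0.295804
  X=1: 0.097225, 0.475309, 0.097225, 0.213727
  X=2: 0.213727, 0.213727, 0.295804, 0.445645
Sum of the 12 terms: H(X,Y) = 3.08239 bits

Marginal of Y (column sums):
  P(Y=0) = 13/61 + 1/61 + 3/61 = 17/61
  P(Y=1) = 2/61 + 13/61 + 3/61 = 18/61
  P(Y=2) = 1/61 + 1/61 + 5/61 = 7/61
  P(Y=3) = 5/61 + 3/61 + 11/61 = 19/61
H(Y) = -[(17/61)·log₂(17/61) + (18/61)·log₂(18/61) + (7/61)·log₂(7/61) + (19/61)·log₂(19/61)]
  = 0.513699 + 0.519584 + 0.358421 + 0.524154 = 1.91586 bits

H(X|Y) = H(X,Y) - H(Y) = 3.08239 - 1.91586 = 1.1665 bits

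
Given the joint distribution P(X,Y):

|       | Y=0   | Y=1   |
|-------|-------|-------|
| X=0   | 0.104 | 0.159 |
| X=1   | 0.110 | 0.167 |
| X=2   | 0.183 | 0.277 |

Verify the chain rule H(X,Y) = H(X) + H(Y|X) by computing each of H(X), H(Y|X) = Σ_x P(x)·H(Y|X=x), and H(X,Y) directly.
H(X) = 1.5351 bits, H(Y|X) = 0.9692 bits, H(X,Y) = 2.5043 bits

Marginal of X (row sums):
  P(X=0) = 0.104 + 0.159 = 0.263
  P(X=1) = 0.110 + 0.167 = 0.277
  P(X=2) = 0.183 + 0.277 = 0.460
H(X) = -[0.263·log₂(0.263) + 0.277·log₂(0.277) + 0.460·log₂(0.460)]
  = 0.5068 + 0.5130 + 0.5153 = 1.5351 bits

H(Y|X) = Σ_x P(x)·H(Y|X=x):
  X=0: P(X=0) = 0.263, P(Y|X=0) = (104/263, 159/263) → H(Y|X=0) = 0.9682
  X=1: P(X=1) = 0.277, P(Y|X=1) = (110/277, 167/277) → H(Y|X=1) = 0.9692
  X=2: P(X=2) = 0.460, P(Y|X=2) = (183/460, 277/460) → H(Y|X=2) = 0.9697
H(Y|X) = 0.263·0.9682 + 0.277·0.9692 + 0.460·0.9697 = 0.9692 bits

H(X,Y) = -Σ_{x,y} P(x,y) log₂ P(x,y). Per-cell terms -P(x,y)·log₂P(x,y):
  X=0: 0.3396, 0.4218
  X=1: 0.3503, 0.4312
  X=2: 0.4484, 0.5130
Sum of the 6 terms: H(X,Y) = 2.5043 bits

Chain rule check:
  H(X) + H(Y|X) = 1.5351 + 0.9692 = 2.5043 bits
  H(X,Y) = 2.5043 bits
✓ Chain rule verified.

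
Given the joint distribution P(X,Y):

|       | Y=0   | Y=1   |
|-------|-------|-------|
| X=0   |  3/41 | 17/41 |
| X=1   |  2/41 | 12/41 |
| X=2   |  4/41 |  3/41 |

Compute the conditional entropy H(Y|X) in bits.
0.6677 bits

H(Y|X) = H(X,Y) - H(X)

H(X,Y) = -Σ_{x,y} P(x,y) log₂ P(x,y). Per-cell terms -P(x,y)·log₂P(x,y):
  X=0: 0.2760, 0.5266
  X=1: 0.2126, 0.5188
  X=2: 0.3276, 0.2760
Sum of the 6 terms: H(X,Y) = 2.1376 bits

Marginal of X (row sums):
  P(X=0) = 3/41 + 17/41 = 20/41
  P(X=1) = 2/41 + 12/41 = 14/41
  P(X=2) = 4/41 + 3/41 = 7/41
H(X) = -[(20/41)·log₂(20/41) + (14/41)·log₂(14/41) + (7/41)·log₂(7/41)]
  = 0.5052 + 0.5293 + 0.4354 = 1.4699 bits

H(Y|X) = H(X,Y) - H(X) = 2.1376 - 1.4699 = 0.6677 bits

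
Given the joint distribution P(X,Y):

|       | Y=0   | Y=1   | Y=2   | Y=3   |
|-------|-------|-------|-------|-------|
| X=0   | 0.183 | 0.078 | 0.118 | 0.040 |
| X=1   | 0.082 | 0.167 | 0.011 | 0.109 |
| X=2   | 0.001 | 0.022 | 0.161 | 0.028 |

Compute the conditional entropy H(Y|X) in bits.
1.6009 bits

H(Y|X) = H(X,Y) - H(X)

H(X,Y) = -Σ_{x,y} P(x,y) log₂ P(x,y). Per-cell terms -P(x,y)·log₂P(x,y):
  X=0: 0.448365, 0.287070, 0.363811, 0.185754
  X=1: 0.295875, 0.431207, 0.071570, 0.348538
  X=2: 0.009966, 0.121140, 0.424214, 0.144436
Sum of the 12 terms: H(X,Y) = 3.131946 bits

Marginal of X (row sums):
  P(X=0) = 0.183 + 0.078 + 0.118 + 0.040 = 0.419
  P(X=1) = 0.082 + 0.167 + 0.011 + 0.109 = 0.369
  P(X=2) = 0.001 + 0.022 + 0.161 + 0.028 = 0.212
H(X) = -[0.419·log₂(0.419) + 0.369·log₂(0.369) + 0.212·log₂(0.212)]
  = 0.525836 + 0.530735 + 0.474427 = 1.530998 bits

H(Y|X) = H(X,Y) - H(X) = 3.131946 - 1.530998 = 1.6009 bits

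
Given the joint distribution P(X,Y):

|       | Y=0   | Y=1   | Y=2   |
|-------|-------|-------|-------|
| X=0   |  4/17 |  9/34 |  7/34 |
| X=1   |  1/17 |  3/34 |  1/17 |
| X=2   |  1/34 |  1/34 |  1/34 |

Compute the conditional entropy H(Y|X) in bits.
1.5738 bits

H(Y|X) = H(X,Y) - H(X)

H(X,Y) = -Σ_{x,y} P(x,y) log₂ P(x,y). Per-cell terms -P(x,y)·log₂P(x,y):
  X=0: 0.49117, 0.50758, 0.46943
  X=1: 0.24044, 0.30904, 0.24044
  X=2: 0.14963, 0.14963, 0.14963
Sum of the 9 terms: H(X,Y) = 2.7070 bits

Marginal of X (row sums):
  P(X=0) = 4/17 + 9/34 + 7/34 = 12/17
  P(X=1) = 1/17 + 3/34 + 1/17 = 7/34
  P(X=2) = 1/34 + 1/34 + 1/34 = 3/34
H(X) = -[(12/17)·log₂(12/17) + (7/34)·log₂(7/34) + (3/34)·log₂(3/34)]
  = 0.35471 + 0.46943 + 0.30904 = 1.1332 bits

H(Y|X) = H(X,Y) - H(X) = 2.7070 - 1.1332 = 1.5738 bits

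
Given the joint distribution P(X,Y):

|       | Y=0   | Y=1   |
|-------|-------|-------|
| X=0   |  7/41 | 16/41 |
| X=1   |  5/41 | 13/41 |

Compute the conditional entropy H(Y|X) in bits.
0.8716 bits

H(Y|X) = H(X,Y) - H(X)

H(X,Y) = -Σ_{x,y} P(x,y) log₂ P(x,y). Per-cell terms -P(x,y)·log₂P(x,y):
  X=0: 0.4354, 0.5298
  X=1: 0.3702, 0.5254
Sum of the 4 terms: H(X,Y) = 1.8608 bits

Marginal of X (row sums):
  P(X=0) = 7/41 + 16/41 = 23/41
  P(X=1) = 5/41 + 13/41 = 18/41
H(X) = -[(23/41)·log₂(23/41) + (18/41)·log₂(18/41)]
  = 0.4678 + 0.5214 = 0.9892 bits

H(Y|X) = H(X,Y) - H(X) = 1.8608 - 0.9892 = 0.8716 bits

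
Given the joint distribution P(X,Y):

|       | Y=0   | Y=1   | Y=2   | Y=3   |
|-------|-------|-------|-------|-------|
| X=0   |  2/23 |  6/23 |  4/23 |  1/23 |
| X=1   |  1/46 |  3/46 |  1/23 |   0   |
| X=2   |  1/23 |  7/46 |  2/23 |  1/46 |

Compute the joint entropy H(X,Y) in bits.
3.0578 bits

H(X,Y) = -Σ_{x,y} P(x,y) log₂ P(x,y). Per-cell terms -P(x,y)·log₂P(x,y):
  X=0: 0.30640, 0.50572, 0.43888, 0.19668
  X=1: 0.12008, 0.25687, 0.19668, 0.00000
  X=2: 0.19668, 0.41334, 0.30640, 0.12008
  (cells with P = 0 contribute 0)
Sum of the 12 terms: H(X,Y) = 3.0578 bits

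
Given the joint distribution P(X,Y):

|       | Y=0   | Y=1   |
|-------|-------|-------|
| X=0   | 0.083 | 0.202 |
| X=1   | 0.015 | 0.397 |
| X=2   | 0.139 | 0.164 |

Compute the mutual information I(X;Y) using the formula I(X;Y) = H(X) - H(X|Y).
0.1475 bits

I(X;Y) = H(X) - H(X|Y)

Marginal of X (row sums):
  P(X=0) = 0.083 + 0.202 = 0.285
  P(X=1) = 0.015 + 0.397 = 0.412
  P(X=2) = 0.139 + 0.164 = 0.303
H(X) = -[0.285·log₂(0.285) + 0.412·log₂(0.412) + 0.303·log₂(0.303)]
  = 0.51613 + 0.52706 + 0.52195 = 1.5651 bits

Marginal of Y (column sums):
  P(Y=0) = 0.083 + 0.015 + 0.139 = 0.237
  P(Y=1) = 0.202 + 0.397 + 0.164 = 0.763
H(X|Y) = Σ_y P(y)·H(X|Y=y):
  Y=0: P(Y=0) = 0.237, P(X|Y=0) = (83/237, 5/79, 139/237) → H(X|Y=0) = 1.23362
  Y=1: P(Y=1) = 0.763, P(X|Y=1) = (202/763, 397/763, 164/763) → H(X|Y=1) = 1.47476
H(X|Y) = 0.237·1.23362 + 0.763·1.47476 = 1.4176 bits

I(X;Y) = H(X) - H(X|Y) = 1.5651 - 1.4176 = 0.1475 bits

Cross-check via I(X;Y) = H(X) + H(Y) - H(X,Y): computing H(Y) from the column sums and H(X,Y) from the 6 cells in the same way gives H(Y) = 0.7900 bits and H(X,Y) = 2.2076 bits, so
I(X;Y) = 1.5651 + 0.7900 - 2.2076 = 0.1475 bits ✓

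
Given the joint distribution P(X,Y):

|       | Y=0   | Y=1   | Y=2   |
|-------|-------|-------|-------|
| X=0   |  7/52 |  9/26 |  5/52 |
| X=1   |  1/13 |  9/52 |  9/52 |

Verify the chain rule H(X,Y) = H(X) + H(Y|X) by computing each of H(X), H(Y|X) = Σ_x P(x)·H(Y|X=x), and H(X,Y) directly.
H(X) = 0.9829 bits, H(Y|X) = 1.4218 bits, H(X,Y) = 2.4047 bits

Marginal of X (row sums):
  P(X=0) = 7/52 + 9/26 + 5/52 = 15/26
  P(X=1) = 1/13 + 9/52 + 9/52 = 11/26
H(X) = -[(15/26)·log₂(15/26) + (11/26)·log₂(11/26)]
  = 0.45782 + 0.52504 = 0.9829 bits

H(Y|X) = Σ_x P(x)·H(Y|X=x):
  X=0: P(X=0) = 15/26, P(Y|X=0) = (7/30, 3/5, 1/6) → H(Y|X=0) = 1.36290
  X=1: P(X=1) = 11/26, P(Y|X=1) = (2/11, 9/22, 9/22) → H(Y|X=1) = 1.50222
H(Y|X) = (15/26)·1.36290 + (11/26)·1.50222 = 1.4218 bits

H(X,Y) = -Σ_{x,y} P(x,y) log₂ P(x,y). Per-cell terms -P(x,y)·log₂P(x,y):
  X=0: 0.38945, 0.52979, 0.32486
  X=1: 0.28465, 0.43797, 0.43797
Sum of the 6 terms: H(X,Y) = 2.4047 bits

Chain rule check:
  H(X) + H(Y|X) = 0.9829 + 1.4218 = 2.4047 bits
  H(X,Y) = 2.4047 bits
✓ Chain rule verified.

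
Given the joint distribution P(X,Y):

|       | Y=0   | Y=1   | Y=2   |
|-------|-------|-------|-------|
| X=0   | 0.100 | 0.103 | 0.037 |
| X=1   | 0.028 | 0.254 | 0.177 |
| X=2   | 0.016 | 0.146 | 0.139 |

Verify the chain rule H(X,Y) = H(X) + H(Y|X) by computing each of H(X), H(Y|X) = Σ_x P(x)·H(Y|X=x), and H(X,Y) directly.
H(X) = 1.5312 bits, H(Y|X) = 1.3000 bits, H(X,Y) = 2.8312 bits

Marginal of X (row sums):
  P(X=0) = 0.100 + 0.103 + 0.037 = 0.240
  P(X=1) = 0.028 + 0.254 + 0.177 = 0.459
  P(X=2) = 0.016 + 0.146 + 0.139 = 0.301
H(X) = -[0.240·log₂(0.240) + 0.459·log₂(0.459) + 0.301·log₂(0.301)]
  = 0.49413 + 0.51566 + 0.52138 = 1.5312 bits

H(Y|X) = Σ_x P(x)·H(Y|X=x):
  X=0: P(X=0) = 0.240, P(Y|X=0) = (5/12, 103/240, 37/240) → H(Y|X=0) = 1.46587
  X=1: P(X=1) = 0.459, P(Y|X=1) = (28/459, 254/459, 59/153) → H(Y|X=1) = 1.24867
  X=2: P(X=2) = 0.301, P(Y|X=2) = (16/301, 146/301, 139/301) → H(Y|X=2) = 1.24609
H(Y|X) = 0.240·1.46587 + 0.459·1.24867 + 0.301·1.24609 = 1.3000 bits

H(X,Y) = -Σ_{x,y} P(x,y) log₂ P(x,y). Per-cell terms -P(x,y)·log₂P(x,y):
  X=0: 0.33219, 0.33777, 0.17598
  X=1: 0.14444, 0.50218, 0.44218
  X=2: 0.09545, 0.40529, 0.39571
Sum of the 9 terms: H(X,Y) = 2.8312 bits

Chain rule check:
  H(X) + H(Y|X) = 1.5312 + 1.3000 = 2.8312 bits
  H(X,Y) = 2.8312 bits
✓ Chain rule verified.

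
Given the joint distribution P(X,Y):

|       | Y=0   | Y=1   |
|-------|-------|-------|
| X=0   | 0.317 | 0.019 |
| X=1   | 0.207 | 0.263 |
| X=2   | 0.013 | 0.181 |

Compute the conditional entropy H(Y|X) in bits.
0.6393 bits

H(Y|X) = H(X,Y) - H(X)

H(X,Y) = -Σ_{x,y} P(x,y) log₂ P(x,y). Per-cell terms -P(x,y)·log₂P(x,y):
  X=0: 0.525410, 0.108639
  X=1: 0.470366, 0.506766
  X=2: 0.081449, 0.446335
Sum of the 6 terms: H(X,Y) = 2.138965 bits

Marginal of X (row sums):
  P(X=0) = 0.317 + 0.019 = 0.336
  P(X=1) = 0.207 + 0.263 = 0.470
  P(X=2) = 0.013 + 0.181 = 0.194
H(X) = -[0.336·log₂(0.336) + 0.470·log₂(0.470) + 0.194·log₂(0.194)]
  = 0.528685 + 0.511956 + 0.458979 = 1.499620 bits

H(Y|X) = H(X,Y) - H(X) = 2.138965 - 1.499620 = 0.6393 bits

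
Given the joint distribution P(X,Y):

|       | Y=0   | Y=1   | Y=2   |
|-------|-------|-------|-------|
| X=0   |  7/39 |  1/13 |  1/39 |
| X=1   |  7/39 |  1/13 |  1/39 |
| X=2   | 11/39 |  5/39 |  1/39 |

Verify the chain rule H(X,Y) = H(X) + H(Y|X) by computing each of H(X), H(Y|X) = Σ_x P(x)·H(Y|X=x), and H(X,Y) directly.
H(X) = 1.5522 bits, H(Y|X) = 1.2082 bits, H(X,Y) = 2.7604 bits

Marginal of X (row sums):
  P(X=0) = 7/39 + 1/13 + 1/39 = 11/39
  P(X=1) = 7/39 + 1/13 + 1/39 = 11/39
  P(X=2) = 11/39 + 5/39 + 1/39 = 17/39
H(X) = -[(11/39)·log₂(11/39) + (11/39)·log₂(11/39) + (17/39)·log₂(17/39)]
  = 0.51502 + 0.51502 + 0.52218 = 1.5522 bits

H(Y|X) = Σ_x P(x)·H(Y|X=x):
  X=0: P(X=0) = 11/39, P(Y|X=0) = (7/11, 3/11, 1/11) → H(Y|X=0) = 1.24067
  X=1: P(X=1) = 11/39, P(Y|X=1) = (7/11, 3/11, 1/11) → H(Y|X=1) = 1.24067
  X=2: P(X=2) = 17/39, P(Y|X=2) = (11/17, 5/17, 1/17) → H(Y|X=2) = 1.16609
H(Y|X) = (11/39)·1.24067 + (11/39)·1.24067 + (17/39)·1.16609 = 1.2082 bits

H(X,Y) = -Σ_{x,y} P(x,y) log₂ P(x,y). Per-cell terms -P(x,y)·log₂P(x,y):
  X=0: 0.44478, 0.28465, 0.13552
  X=1: 0.44478, 0.28465, 0.13552
  X=2: 0.51502, 0.37993, 0.13552
Sum of the 9 terms: H(X,Y) = 2.7604 bits

Chain rule check:
  H(X) + H(Y|X) = 1.5522 + 1.2082 = 2.7604 bits
  H(X,Y) = 2.7604 bits
✓ Chain rule verified.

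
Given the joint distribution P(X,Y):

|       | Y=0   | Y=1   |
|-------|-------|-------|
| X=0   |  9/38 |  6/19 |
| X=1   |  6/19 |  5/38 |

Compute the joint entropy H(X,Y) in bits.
1.9275 bits

H(X,Y) = -Σ_{x,y} P(x,y) log₂ P(x,y). Per-cell terms -P(x,y)·log₂P(x,y):
  X=0: 0.49216, 0.52515
  X=1: 0.52515, 0.38500
Sum of the 4 terms: H(X,Y) = 1.9275 bits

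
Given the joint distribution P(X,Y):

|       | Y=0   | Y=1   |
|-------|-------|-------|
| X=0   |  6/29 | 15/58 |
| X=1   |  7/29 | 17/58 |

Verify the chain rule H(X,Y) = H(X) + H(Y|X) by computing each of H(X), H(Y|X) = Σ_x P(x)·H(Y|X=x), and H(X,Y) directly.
H(X) = 0.9966 bits, H(Y|X) = 0.9922 bits, H(X,Y) = 1.9888 bits

Marginal of X (row sums):
  P(X=0) = 6/29 + 15/58 = 27/58
  P(X=1) = 7/29 + 17/58 = 31/58
H(X) = -[(27/58)·log₂(27/58) + (31/58)·log₂(31/58)]
  = 0.5135 + 0.4831 = 0.9966 bits

H(Y|X) = Σ_x P(x)·H(Y|X=x):
  X=0: P(X=0) = 27/58, P(Y|X=0) = (4/9, 5/9) → H(Y|X=0) = 0.9911
  X=1: P(X=1) = 31/58, P(Y|X=1) = (14/31, 17/31) → H(Y|X=1) = 0.9932
H(Y|X) = (27/58)·0.9911 + (31/58)·0.9932 = 0.9922 bits

H(X,Y) = -Σ_{x,y} P(x,y) log₂ P(x,y). Per-cell terms -P(x,y)·log₂P(x,y):
  X=0: 0.4703, 0.5046
  X=1: 0.4950, 0.5189
Sum of the 4 terms: H(X,Y) = 1.9888 bits

Chain rule check:
  H(X) + H(Y|X) = 0.9966 + 0.9922 = 1.9888 bits
  H(X,Y) = 1.9888 bits
✓ Chain rule verified.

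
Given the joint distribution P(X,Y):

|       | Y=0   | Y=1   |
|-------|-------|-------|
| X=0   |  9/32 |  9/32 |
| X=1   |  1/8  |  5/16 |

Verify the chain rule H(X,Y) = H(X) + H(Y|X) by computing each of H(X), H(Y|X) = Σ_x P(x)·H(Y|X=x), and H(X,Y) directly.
H(X) = 0.9887 bits, H(Y|X) = 0.9401 bits, H(X,Y) = 1.9288 bits

Marginal of X (row sums):
  P(X=0) = 9/32 + 9/32 = 9/16
  P(X=1) = 1/8 + 5/16 = 7/16
H(X) = -[(9/16)·log₂(9/16) + (7/16)·log₂(7/16)]
  = 0.4669 + 0.5218 = 0.9887 bits

H(Y|X) = Σ_x P(x)·H(Y|X=x):
  X=0: P(X=0) = 9/16, P(Y|X=0) = (1/2, 1/2) → H(Y|X=0) = 1.0000
  X=1: P(X=1) = 7/16, P(Y|X=1) = (2/7, 5/7) → H(Y|X=1) = 0.8631
H(Y|X) = (9/16)·1.0000 + (7/16)·0.8631 = 0.9401 bits

H(X,Y) = -Σ_{x,y} P(x,y) log₂ P(x,y). Per-cell terms -P(x,y)·log₂P(x,y):
  X=0: 0.5147, 0.5147
  X=1: 0.3750, 0.5244
Sum of the 4 terms: H(X,Y) = 1.9288 bits

Chain rule check:
  H(X) + H(Y|X) = 0.9887 + 0.9401 = 1.9288 bits
  H(X,Y) = 1.9288 bits
✓ Chain rule verified.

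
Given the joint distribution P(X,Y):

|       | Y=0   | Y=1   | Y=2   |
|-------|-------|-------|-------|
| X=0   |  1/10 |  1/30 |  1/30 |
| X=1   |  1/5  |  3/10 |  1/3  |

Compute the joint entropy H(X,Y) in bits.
2.1731 bits

H(X,Y) = -Σ_{x,y} P(x,y) log₂ P(x,y). Per-cell terms -P(x,y)·log₂P(x,y):
  X=0: 0.33219, 0.16356, 0.16356
  X=1: 0.46439, 0.52109, 0.52832
Sum of the 6 terms: H(X,Y) = 2.1731 bits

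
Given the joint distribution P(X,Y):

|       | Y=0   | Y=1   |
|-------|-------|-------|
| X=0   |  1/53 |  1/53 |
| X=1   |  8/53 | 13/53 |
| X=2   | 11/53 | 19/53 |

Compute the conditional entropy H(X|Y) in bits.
1.1704 bits

H(X|Y) = H(X,Y) - H(Y)

H(X,Y) = -Σ_{x,y} P(x,y) log₂ P(x,y). Per-cell terms -P(x,y)·log₂P(x,y):
  X=0: 0.1080740, 0.1080740
  X=1: 0.4117616, 0.4973066
  X=2: 0.4708184, 0.5305635
Sum of the 6 terms: H(X,Y) = 2.126598 bits

Marginal of Y (column sums):
  P(Y=0) = 1/53 + 8/53 + 11/53 = 20/53
  P(Y=1) = 1/53 + 13/53 + 19/53 = 33/53
H(Y) = -[(20/53)·log₂(20/53) + (33/53)·log₂(33/53)]
  = 0.5305632 + 0.4255919 = 0.956155 bits

H(X|Y) = H(X,Y) - H(Y) = 2.126598 - 0.956155 = 1.1704 bits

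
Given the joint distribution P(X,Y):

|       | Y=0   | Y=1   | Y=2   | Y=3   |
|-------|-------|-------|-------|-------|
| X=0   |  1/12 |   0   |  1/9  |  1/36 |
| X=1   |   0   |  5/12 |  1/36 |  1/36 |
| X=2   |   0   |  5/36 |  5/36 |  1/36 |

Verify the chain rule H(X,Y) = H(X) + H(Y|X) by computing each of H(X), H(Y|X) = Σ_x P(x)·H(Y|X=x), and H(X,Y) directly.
H(X) = 1.5160 bits, H(Y|X) = 1.0268 bits, H(X,Y) = 2.5428 bits

Marginal of X (row sums):
  P(X=0) = 1/12 + 0 + 1/9 + 1/36 = 2/9
  P(X=1) = 0 + 5/12 + 1/36 + 1/36 = 17/36
  P(X=2) = 0 + 5/36 + 5/36 + 1/36 = 11/36
H(X) = -[(2/9)·log₂(2/9) + (17/36)·log₂(17/36) + (11/36)·log₂(11/36)]
  = 0.48221 + 0.51116 + 0.52265 = 1.5160 bits

H(Y|X) = Σ_x P(x)·H(Y|X=x):
  X=0: P(X=0) = 2/9, P(Y|X=0) = (3/8, 0, 1/2, 1/8) → H(Y|X=0) = 1.40564
  X=1: P(X=1) = 17/36, P(Y|X=1) = (0, 15/17, 1/17, 1/17) → H(Y|X=1) = 0.64021
  X=2: P(X=2) = 11/36, P(Y|X=2) = (0, 5/11, 5/11, 1/11) → H(Y|X=2) = 1.34859
H(Y|X) = (2/9)·1.40564 + (17/36)·0.64021 + (11/36)·1.34859 = 1.0268 bits

H(X,Y) = -Σ_{x,y} P(x,y) log₂ P(x,y). Per-cell terms -P(x,y)·log₂P(x,y):
  X=0: 0.29875, 0.00000, 0.35221, 0.14361
  X=1: 0.00000, 0.52626, 0.14361, 0.14361
  X=2: 0.00000, 0.39556, 0.39556, 0.14361
  (cells with P = 0 contribute 0)
Sum of the 12 terms: H(X,Y) = 2.5428 bits

Chain rule check:
  H(X) + H(Y|X) = 1.5160 + 1.0268 = 2.5428 bits
  H(X,Y) = 2.5428 bits
✓ Chain rule verified.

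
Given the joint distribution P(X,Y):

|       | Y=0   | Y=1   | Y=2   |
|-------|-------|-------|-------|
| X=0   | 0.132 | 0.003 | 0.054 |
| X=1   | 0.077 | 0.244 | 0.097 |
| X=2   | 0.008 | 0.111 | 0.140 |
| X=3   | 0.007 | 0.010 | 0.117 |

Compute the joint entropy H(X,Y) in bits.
3.0296 bits

H(X,Y) = -Σ_{x,y} P(x,y) log₂ P(x,y). Per-cell terms -P(x,y)·log₂P(x,y):
  X=0: 0.38562, 0.02514, 0.22739
  X=1: 0.28482, 0.49655, 0.32649
  X=2: 0.05573, 0.35202, 0.39711
  X=3: 0.05011, 0.06644, 0.36216
Sum of the 12 terms: H(X,Y) = 3.0296 bits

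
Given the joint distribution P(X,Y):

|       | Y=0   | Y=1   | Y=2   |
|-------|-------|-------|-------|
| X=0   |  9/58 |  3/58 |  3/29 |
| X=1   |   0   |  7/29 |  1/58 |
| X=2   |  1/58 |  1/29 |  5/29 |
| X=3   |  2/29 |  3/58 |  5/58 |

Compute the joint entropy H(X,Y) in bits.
3.0704 bits

H(X,Y) = -Σ_{x,y} P(x,y) log₂ P(x,y). Per-cell terms -P(x,y)·log₂P(x,y):
  X=0: 0.4171, 0.2210, 0.3386
  X=1: 0.0000, 0.4950, 0.1010
  X=2: 0.1010, 0.1675, 0.4373
  X=3: 0.2661, 0.2210, 0.3048
  (cells with P = 0 contribute 0)
Sum of the 12 terms: H(X,Y) = 3.0704 bits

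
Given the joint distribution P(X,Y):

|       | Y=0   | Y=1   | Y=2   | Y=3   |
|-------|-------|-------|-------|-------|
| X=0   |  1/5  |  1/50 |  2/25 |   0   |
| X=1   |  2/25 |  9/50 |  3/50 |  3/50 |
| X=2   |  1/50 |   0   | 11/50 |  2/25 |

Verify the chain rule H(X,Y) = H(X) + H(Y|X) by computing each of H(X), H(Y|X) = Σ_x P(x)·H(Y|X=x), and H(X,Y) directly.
H(X) = 1.5776 bits, H(Y|X) = 1.4000 bits, H(X,Y) = 2.9776 bits

Marginal of X (row sums):
  P(X=0) = 1/5 + 1/50 + 2/25 + 0 = 3/10
  P(X=1) = 2/25 + 9/50 + 3/50 + 3/50 = 19/50
  P(X=2) = 1/50 + 0 + 11/50 + 2/25 = 8/25
H(X) = -[(3/10)·log₂(3/10) + (19/50)·log₂(19/50) + (8/25)·log₂(8/25)]
  = 0.5211 + 0.5305 + 0.5260 = 1.5776 bits

H(Y|X) = Σ_x P(x)·H(Y|X=x):
  X=0: P(X=0) = 3/10, P(Y|X=0) = (2/3, 1/15, 4/15, 0) → H(Y|X=0) = 1.1589
  X=1: P(X=1) = 19/50, P(Y|X=1) = (4/19, 9/19, 3/19, 3/19) → H(Y|X=1) = 1.8248
  X=2: P(X=2) = 8/25, P(Y|X=2) = (1/16, 0, 11/16, 1/4) → H(Y|X=2) = 1.1216
H(Y|X) = (3/10)·1.1589 + (19/50)·1.8248 + (8/25)·1.1216 = 1.4000 bits

H(X,Y) = -Σ_{x,y} P(x,y) log₂ P(x,y). Per-cell terms -P(x,y)·log₂P(x,y):
  X=0: 0.4644, 0.1129, 0.2915, 0.0000
  X=1: 0.2915, 0.4453, 0.2435, 0.2435
  X=2: 0.1129, 0.0000, 0.4806, 0.2915
  (cells with P = 0 contribute 0)
Sum of the 12 terms: H(X,Y) = 2.9776 bits

Chain rule check:
  H(X) + H(Y|X) = 1.5776 + 1.4000 = 2.9776 bits
  H(X,Y) = 2.9776 bits
✓ Chain rule verified.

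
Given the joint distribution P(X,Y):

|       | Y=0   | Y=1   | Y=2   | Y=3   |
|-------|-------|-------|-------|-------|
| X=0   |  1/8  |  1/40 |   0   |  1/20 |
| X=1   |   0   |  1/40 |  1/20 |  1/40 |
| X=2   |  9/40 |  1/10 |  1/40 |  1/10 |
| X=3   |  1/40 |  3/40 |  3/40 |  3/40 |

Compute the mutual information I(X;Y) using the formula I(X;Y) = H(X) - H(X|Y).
0.2785 bits

I(X;Y) = H(X) - H(X|Y)

Marginal of X (row sums):
  P(X=0) = 1/8 + 1/40 + 0 + 1/20 = 1/5
  P(X=1) = 0 + 1/40 + 1/20 + 1/40 = 1/10
  P(X=2) = 9/40 + 1/10 + 1/40 + 1/10 = 9/20
  P(X=3) = 1/40 + 3/40 + 3/40 + 3/40 = 1/4
H(X) = -[(1/5)·log₂(1/5) + (1/10)·log₂(1/10) + (9/20)·log₂(9/20) + (1/4)·log₂(1/4)]
  = 0.46439 + 0.33219 + 0.51840 + 0.50000 = 1.81498 bits

Marginal of Y (column sums):
  P(Y=0) = 1/8 + 0 + 9/40 + 1/40 = 3/8
  P(Y=1) = 1/40 + 1/40 + 1/10 + 3/40 = 9/40
  P(Y=2) = 0 + 1/20 + 1/40 + 3/40 = 3/20
  P(Y=3) = 1/20 + 1/40 + 1/10 + 3/40 = 1/4
H(X|Y) = Σ_y P(y)·H(X|Y=y):
  Y=0: P(Y=0) = 3/8, P(X|Y=0) = (1/3, 0, 3/5, 1/15) → H(X|Y=0) = 1.23096
  Y=1: P(Y=1) = 9/40, P(X|Y=1) = (1/9, 1/9, 4/9, 1/3) → H(X|Y=1) = 1.75272
  Y=2: P(Y=2) = 3/20, P(X|Y=2) = (0, 1/3, 1/6, 1/2) → H(X|Y=2) = 1.45915
  Y=3: P(Y=3) = 1/4, P(X|Y=3) = (1/5, 1/10, 2/5, 3/10) → H(X|Y=3) = 1.84644
H(X|Y) = (3/8)·1.23096 + (9/40)·1.75272 + (3/20)·1.45915 + (1/4)·1.84644 = 1.53645 bits

I(X;Y) = H(X) - H(X|Y) = 1.81498 - 1.53645 = 0.2785 bits

Cross-check via I(X;Y) = H(X) + H(Y) - H(X,Y): computing H(Y) from the column sums and H(X,Y) from the 16 cells in the same way gives H(Y) = 1.92538 bits and H(X,Y) = 3.46184 bits, so
I(X;Y) = 1.81498 + 1.92538 - 3.46184 = 0.2785 bits ✓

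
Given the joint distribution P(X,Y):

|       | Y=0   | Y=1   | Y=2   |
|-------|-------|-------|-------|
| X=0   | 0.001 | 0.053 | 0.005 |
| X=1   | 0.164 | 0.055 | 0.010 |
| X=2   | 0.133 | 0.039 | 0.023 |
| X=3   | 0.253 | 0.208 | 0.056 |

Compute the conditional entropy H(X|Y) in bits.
1.5728 bits

H(X|Y) = H(X,Y) - H(Y)

H(X,Y) = -Σ_{x,y} P(x,y) log₂ P(x,y). Per-cell terms -P(x,y)·log₂P(x,y):
  X=0: 0.00997, 0.22461, 0.03822
  X=1: 0.42775, 0.23014, 0.06644
  X=2: 0.38710, 0.18253, 0.12517
  X=3: 0.50165, 0.47119, 0.23287
Sum of the 12 terms: H(X,Y) = 2.89764 bits

Marginal of Y (column sums):
  P(Y=0) = 0.001 + 0.164 + 0.133 + 0.253 = 0.551
  P(Y=1) = 0.053 + 0.055 + 0.039 + 0.208 = 0.355
  P(Y=2) = 0.005 + 0.010 + 0.023 + 0.056 = 0.094
H(Y) = -[0.551·log₂(0.551) + 0.355·log₂(0.355) + 0.094·log₂(0.094)]
  = 0.47379 + 0.53041 + 0.32065 = 1.32485 bits

H(X|Y) = H(X,Y) - H(Y) = 2.89764 - 1.32485 = 1.5728 bits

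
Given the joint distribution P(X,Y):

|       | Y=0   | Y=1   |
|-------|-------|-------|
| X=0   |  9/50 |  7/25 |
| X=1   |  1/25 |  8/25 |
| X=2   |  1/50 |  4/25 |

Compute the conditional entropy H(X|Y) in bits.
1.4122 bits

H(X|Y) = H(X,Y) - H(Y)

H(X,Y) = -Σ_{x,y} P(x,y) log₂ P(x,y). Per-cell terms -P(x,y)·log₂P(x,y):
  X=0: 0.4453, 0.5142
  X=1: 0.1858, 0.5260
  X=2: 0.1129, 0.4230
Sum of the 6 terms: H(X,Y) = 2.2072 bits

Marginal of Y (column sums):
  P(Y=0) = 9/50 + 1/25 + 1/50 = 6/25
  P(Y=1) = 7/25 + 8/25 + 4/25 = 19/25
H(Y) = -[(6/25)·log₂(6/25) + (19/25)·log₂(19/25)]
  = 0.4941 + 0.3009 = 0.7950 bits

H(X|Y) = H(X,Y) - H(Y) = 2.2072 - 0.7950 = 1.4122 bits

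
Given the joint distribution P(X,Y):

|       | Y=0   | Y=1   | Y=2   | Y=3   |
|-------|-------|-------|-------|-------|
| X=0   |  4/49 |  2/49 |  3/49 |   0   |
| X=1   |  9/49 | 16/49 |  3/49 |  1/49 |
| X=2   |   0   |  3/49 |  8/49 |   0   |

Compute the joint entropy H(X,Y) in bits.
2.7414 bits

H(X,Y) = -Σ_{x,y} P(x,y) log₂ P(x,y). Per-cell terms -P(x,y)·log₂P(x,y):
  X=0: 0.2951, 0.1884, 0.2467, 0.0000
  X=1: 0.4490, 0.5273, 0.2467, 0.1146
  X=2: 0.0000, 0.2467, 0.4269, 0.0000
  (cells with P = 0 contribute 0)
Sum of the 12 terms: H(X,Y) = 2.7414 bits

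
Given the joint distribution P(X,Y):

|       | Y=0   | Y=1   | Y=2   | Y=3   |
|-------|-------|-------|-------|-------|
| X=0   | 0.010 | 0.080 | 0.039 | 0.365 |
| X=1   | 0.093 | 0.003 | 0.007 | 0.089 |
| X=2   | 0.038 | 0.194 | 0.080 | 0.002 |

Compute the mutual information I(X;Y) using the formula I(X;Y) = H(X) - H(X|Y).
0.5657 bits

I(X;Y) = H(X) - H(X|Y)

Marginal of X (row sums):
  P(X=0) = 0.010 + 0.080 + 0.039 + 0.365 = 0.494
  P(X=1) = 0.093 + 0.003 + 0.007 + 0.089 = 0.192
  P(X=2) = 0.038 + 0.194 + 0.080 + 0.002 = 0.314
H(X) = -[0.494·log₂(0.494) + 0.192·log₂(0.192) + 0.314·log₂(0.314)]
  = 0.50260 + 0.45712 + 0.52475 = 1.48447 bits

Marginal of Y (column sums):
  P(Y=0) = 0.010 + 0.093 + 0.038 = 0.141
  P(Y=1) = 0.080 + 0.003 + 0.194 = 0.277
  P(Y=2) = 0.039 + 0.007 + 0.080 = 0.126
  P(Y=3) = 0.365 + 0.089 + 0.002 = 0.456
H(X|Y) = Σ_y P(y)·H(X|Y=y):
  Y=0: P(Y=0) = 0.141, P(X|Y=0) = (10/141, 31/47, 38/141) → H(X|Y=0) = 1.17656
  Y=1: P(Y=1) = 0.277, P(X|Y=1) = (80/277, 3/277, 194/277) → H(X|Y=1) = 0.94807
  Y=2: P(Y=2) = 0.126, P(X|Y=2) = (13/42, 1/18, 40/63) → H(X|Y=2) = 1.17144
  Y=3: P(Y=3) = 0.456, P(X|Y=3) = (365/456, 89/456, 1/228) → H(X|Y=3) = 0.75146
H(X|Y) = 0.141·1.17656 + 0.277·0.94807 + 0.126·1.17144 + 0.456·0.75146 = 0.91878 bits

I(X;Y) = H(X) - H(X|Y) = 1.48447 - 0.91878 = 0.5657 bits

Cross-check via I(X;Y) = H(X) + H(Y) - H(X,Y): computing H(Y) from the column sums and H(X,Y) from the 12 cells in the same way gives H(Y) = 1.80467 bits and H(X,Y) = 2.72344 bits, so
I(X;Y) = 1.48447 + 1.80467 - 2.72344 = 0.5657 bits ✓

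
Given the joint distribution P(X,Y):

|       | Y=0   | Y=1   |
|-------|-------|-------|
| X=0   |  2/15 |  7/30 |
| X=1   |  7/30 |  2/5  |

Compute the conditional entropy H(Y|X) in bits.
0.9481 bits

H(Y|X) = H(X,Y) - H(X)

H(X,Y) = -Σ_{x,y} P(x,y) log₂ P(x,y). Per-cell terms -P(x,y)·log₂P(x,y):
  X=0: 0.387585, 0.489892
  X=1: 0.489892, 0.528771
Sum of the 4 terms: H(X,Y) = 1.89614 bits

Marginal of X (row sums):
  P(X=0) = 2/15 + 7/30 = 11/30
  P(X=1) = 7/30 + 2/5 = 19/30
H(X) = -[(11/30)·log₂(11/30) + (19/30)·log₂(19/30)]
  = 0.530735 + 0.417343 = 0.94808 bits

H(Y|X) = H(X,Y) - H(X) = 1.89614 - 0.94808 = 0.9481 bits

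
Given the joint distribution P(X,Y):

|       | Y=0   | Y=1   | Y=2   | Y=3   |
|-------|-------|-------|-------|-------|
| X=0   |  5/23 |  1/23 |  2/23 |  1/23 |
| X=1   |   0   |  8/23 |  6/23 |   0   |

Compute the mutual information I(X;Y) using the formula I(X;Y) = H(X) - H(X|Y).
0.4865 bits

I(X;Y) = H(X) - H(X|Y)

Marginal of X (row sums):
  P(X=0) = 5/23 + 1/23 + 2/23 + 1/23 = 9/23
  P(X=1) = 0 + 8/23 + 6/23 + 0 = 14/23
H(X) = -[(9/23)·log₂(9/23) + (14/23)·log₂(14/23)]
  = 0.52968 + 0.43595 = 0.9656 bits

Marginal of Y (column sums):
  P(Y=0) = 5/23 + 0 = 5/23
  P(Y=1) = 1/23 + 8/23 = 9/23
  P(Y=2) = 2/23 + 6/23 = 8/23
  P(Y=3) = 1/23 + 0 = 1/23
H(X|Y) = Σ_y P(y)·H(X|Y=y):
  Y=0: P(Y=0) = 5/23, P(X|Y=0) = (1, 0) → H(X|Y=0) = 0.00000
  Y=1: P(Y=1) = 9/23, P(X|Y=1) = (1/9, 8/9) → H(X|Y=1) = 0.50326
  Y=2: P(Y=2) = 8/23, P(X|Y=2) = (1/4, 3/4) → H(X|Y=2) = 0.81128
  Y=3: P(Y=3) = 1/23, P(X|Y=3) = (1, 0) → H(X|Y=3) = 0.00000
H(X|Y) = (5/23)·0.00000 + (9/23)·0.50326 + (8/23)·0.81128 + (1/23)·0.00000 = 0.4791 bits

I(X;Y) = H(X) - H(X|Y) = 0.9656 - 0.4791 = 0.4865 bits

Cross-check via I(X;Y) = H(X) + H(Y) - H(X,Y): computing H(Y) from the column sums and H(X,Y) from the 8 cells in the same way gives H(Y) = 1.7349 bits and H(X,Y) = 2.2140 bits, so
I(X;Y) = 0.9656 + 1.7349 - 2.2140 = 0.4865 bits ✓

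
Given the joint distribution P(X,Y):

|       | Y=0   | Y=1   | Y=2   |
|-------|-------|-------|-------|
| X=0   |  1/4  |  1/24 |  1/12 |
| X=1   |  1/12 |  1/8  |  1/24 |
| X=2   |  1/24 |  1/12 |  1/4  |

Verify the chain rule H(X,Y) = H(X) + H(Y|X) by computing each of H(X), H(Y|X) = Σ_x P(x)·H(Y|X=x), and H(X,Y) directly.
H(X) = 1.5613 bits, H(Y|X) = 1.2831 bits, H(X,Y) = 2.8444 bits

Marginal of X (row sums):
  P(X=0) = 1/4 + 1/24 + 1/12 = 3/8
  P(X=1) = 1/12 + 1/8 + 1/24 = 1/4
  P(X=2) = 1/24 + 1/12 + 1/4 = 3/8
H(X) = -[(3/8)·log₂(3/8) + (1/4)·log₂(1/4) + (3/8)·log₂(3/8)]
  = 0.53064 + 0.50000 + 0.53064 = 1.5613 bits

H(Y|X) = Σ_x P(x)·H(Y|X=x):
  X=0: P(X=0) = 3/8, P(Y|X=0) = (2/3, 1/9, 2/9) → H(Y|X=0) = 1.22439
  X=1: P(X=1) = 1/4, P(Y|X=1) = (1/3, 1/2, 1/6) → H(Y|X=1) = 1.45915
  X=2: P(X=2) = 3/8, P(Y|X=2) = (1/9, 2/9, 2/3) → H(Y|X=2) = 1.22439
H(Y|X) = (3/8)·1.22439 + (1/4)·1.45915 + (3/8)·1.22439 = 1.2831 bits

H(X,Y) = -Σ_{x,y} P(x,y) log₂ P(x,y). Per-cell terms -P(x,y)·log₂P(x,y):
  X=0: 0.50000, 0.19104, 0.29875
  X=1: 0.29875, 0.37500, 0.19104
  X=2: 0.19104, 0.29875, 0.50000
Sum of the 9 terms: H(X,Y) = 2.8444 bits

Chain rule check:
  H(X) + H(Y|X) = 1.5613 + 1.2831 = 2.8444 bits
  H(X,Y) = 2.8444 bits
✓ Chain rule verified.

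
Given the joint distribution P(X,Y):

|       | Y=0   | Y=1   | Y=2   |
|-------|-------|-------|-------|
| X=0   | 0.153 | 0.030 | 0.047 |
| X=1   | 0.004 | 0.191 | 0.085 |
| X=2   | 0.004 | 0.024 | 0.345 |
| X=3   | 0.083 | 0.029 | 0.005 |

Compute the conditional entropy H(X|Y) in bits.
1.2231 bits

H(X|Y) = H(X,Y) - H(Y)

H(X,Y) = -Σ_{x,y} P(x,y) log₂ P(x,y). Per-cell terms -P(x,y)·log₂P(x,y):
  X=0: 0.41438, 0.15177, 0.20733
  X=1: 0.03186, 0.45618, 0.30229
  X=2: 0.03186, 0.12914, 0.52969
  X=3: 0.29803, 0.14813, 0.03822
Sum of the 12 terms: H(X,Y) = 2.7389 bits

Marginal of Y (column sums):
  P(Y=0) = 0.153 + 0.004 + 0.004 + 0.083 = 0.244
  P(Y=1) = 0.030 + 0.191 + 0.024 + 0.029 = 0.274
  P(Y=2) = 0.047 + 0.085 + 0.345 + 0.005 = 0.482
H(Y) = -[0.244·log₂(0.244) + 0.274·log₂(0.274) + 0.482·log₂(0.482)]
  = 0.49655 + 0.51176 + 0.50750 = 1.5158 bits

H(X|Y) = H(X,Y) - H(Y) = 2.7389 - 1.5158 = 1.2231 bits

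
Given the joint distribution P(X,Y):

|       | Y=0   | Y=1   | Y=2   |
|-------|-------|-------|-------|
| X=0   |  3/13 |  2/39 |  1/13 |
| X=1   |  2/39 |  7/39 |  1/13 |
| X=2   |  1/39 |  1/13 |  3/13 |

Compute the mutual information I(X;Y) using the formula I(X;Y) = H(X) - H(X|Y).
0.3086 bits

I(X;Y) = H(X) - H(X|Y)

Marginal of X (row sums):
  P(X=0) = 3/13 + 2/39 + 1/13 = 14/39
  P(X=1) = 2/39 + 7/39 + 1/13 = 4/13
  P(X=2) = 1/39 + 1/13 + 3/13 = 1/3
H(X) = -[(14/39)·log₂(14/39) + (4/13)·log₂(4/13) + (1/3)·log₂(1/3)]
  = 0.53058 + 0.52321 + 0.52832 = 1.58211 bits

Marginal of Y (column sums):
  P(Y=0) = 3/13 + 2/39 + 1/39 = 4/13
  P(Y=1) = 2/39 + 7/39 + 1/13 = 4/13
  P(Y=2) = 1/13 + 1/13 + 3/13 = 5/13
H(X|Y) = Σ_y P(y)·H(X|Y=y):
  Y=0: P(Y=0) = 4/13, P(X|Y=0) = (3/4, 1/6, 1/12) → H(X|Y=0) = 1.04085
  Y=1: P(Y=1) = 4/13, P(X|Y=1) = (1/6, 7/12, 1/4) → H(X|Y=1) = 1.38443
  Y=2: P(Y=2) = 5/13, P(X|Y=2) = (1/5, 1/5, 3/5) → H(X|Y=2) = 1.37095
H(X|Y) = (4/13)·1.04085 + (4/13)·1.38443 + (5/13)·1.37095 = 1.27353 bits

I(X;Y) = H(X) - H(X|Y) = 1.58211 - 1.27353 = 0.3086 bits

Cross-check via I(X;Y) = H(X) + H(Y) - H(X,Y): computing H(Y) from the column sums and H(X,Y) from the 9 cells in the same way gives H(Y) = 1.57662 bits and H(X,Y) = 2.85015 bits, so
I(X;Y) = 1.58211 + 1.57662 - 2.85015 = 0.3086 bits ✓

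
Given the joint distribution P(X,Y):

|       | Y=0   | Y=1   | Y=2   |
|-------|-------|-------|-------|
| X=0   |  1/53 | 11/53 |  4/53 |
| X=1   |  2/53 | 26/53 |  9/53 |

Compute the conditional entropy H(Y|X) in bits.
1.0935 bits

H(Y|X) = H(X,Y) - H(X)

H(X,Y) = -Σ_{x,y} P(x,y) log₂ P(x,y). Per-cell terms -P(x,y)·log₂P(x,y):
  X=0: 0.10807, 0.47082, 0.28135
  X=1: 0.17841, 0.50405, 0.43438
Sum of the 6 terms: H(X,Y) = 1.9771 bits

Marginal of X (row sums):
  P(X=0) = 1/53 + 11/53 + 4/53 = 16/53
  P(X=1) = 2/53 + 26/53 + 9/53 = 37/53
H(X) = -[(16/53)·log₂(16/53) + (37/53)·log₂(37/53)]
  = 0.52164 + 0.36195 = 0.8836 bits

H(Y|X) = H(X,Y) - H(X) = 1.9771 - 0.8836 = 1.0935 bits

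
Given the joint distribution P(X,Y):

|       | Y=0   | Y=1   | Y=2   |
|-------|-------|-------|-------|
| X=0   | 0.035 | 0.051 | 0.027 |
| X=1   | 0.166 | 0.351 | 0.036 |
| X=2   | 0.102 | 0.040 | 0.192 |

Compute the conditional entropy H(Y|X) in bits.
1.2841 bits

H(Y|X) = H(X,Y) - H(X)

H(X,Y) = -Σ_{x,y} P(x,y) log₂ P(x,y). Per-cell terms -P(x,y)·log₂P(x,y):
  X=0: 0.16928, 0.21896, 0.14069
  X=1: 0.43006, 0.53017, 0.17265
  X=2: 0.33592, 0.18575, 0.45712
Sum of the 9 terms: H(X,Y) = 2.6406 bits

Marginal of X (row sums):
  P(X=0) = 0.035 + 0.051 + 0.027 = 0.113
  P(X=1) = 0.166 + 0.351 + 0.036 = 0.553
  P(X=2) = 0.102 + 0.040 + 0.192 = 0.334
H(X) = -[0.113·log₂(0.113) + 0.553·log₂(0.553) + 0.334·log₂(0.334)]
  = 0.35545 + 0.47262 + 0.52841 = 1.3565 bits

H(Y|X) = H(X,Y) - H(X) = 2.6406 - 1.3565 = 1.2841 bits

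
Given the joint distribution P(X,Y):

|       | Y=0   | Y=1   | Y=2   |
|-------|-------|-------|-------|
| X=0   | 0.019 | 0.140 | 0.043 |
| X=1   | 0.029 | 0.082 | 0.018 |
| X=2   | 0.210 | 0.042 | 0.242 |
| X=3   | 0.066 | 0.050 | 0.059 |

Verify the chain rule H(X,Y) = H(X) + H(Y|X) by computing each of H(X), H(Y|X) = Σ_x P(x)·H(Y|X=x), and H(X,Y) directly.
H(X) = 1.7899 bits, H(Y|X) = 1.3354 bits, H(X,Y) = 3.1254 bits

Marginal of X (row sums):
  P(X=0) = 0.019 + 0.140 + 0.043 = 0.202
  P(X=1) = 0.029 + 0.082 + 0.018 = 0.129
  P(X=2) = 0.210 + 0.042 + 0.242 = 0.494
  P(X=3) = 0.066 + 0.050 + 0.059 = 0.175
H(X) = -[0.202·log₂(0.202) + 0.129·log₂(0.129) + 0.494·log₂(0.494) + 0.175·log₂(0.175)]
  = 0.46613 + 0.38114 + 0.50260 + 0.44005 = 1.7899 bits

H(Y|X) = Σ_x P(x)·H(Y|X=x):
  X=0: P(X=0) = 0.202, P(Y|X=0) = (19/202, 70/101, 43/202) → H(Y|X=0) = 1.16247
  X=1: P(X=1) = 0.129, P(Y|X=1) = (29/129, 82/129, 6/43) → H(Y|X=1) = 1.29604
  X=2: P(X=2) = 0.494, P(Y|X=2) = (105/247, 21/247, 121/247) → H(Y|X=2) = 1.33129
  X=3: P(X=3) = 0.175, P(Y|X=3) = (66/175, 2/7, 59/175) → H(Y|X=3) = 1.57579
H(Y|X) = 0.202·1.16247 + 0.129·1.29604 + 0.494·1.33129 + 0.175·1.57579 = 1.3354 bits

H(X,Y) = -Σ_{x,y} P(x,y) log₂ P(x,y). Per-cell terms -P(x,y)·log₂P(x,y):
  X=0: 0.10864, 0.39711, 0.19520
  X=1: 0.14813, 0.29588, 0.10433
  X=2: 0.47282, 0.19209, 0.49535
  X=3: 0.25881, 0.21610, 0.24091
Sum of the 12 terms: H(X,Y) = 3.1254 bits

Chain rule check:
  H(X) + H(Y|X) = 1.7899 + 1.3354 = 3.1253 bits
  H(X,Y) = 3.1254 bits
✓ Chain rule verified (Δ = 0.0001 is 4-dp rounding noise: each of the three values was rounded independently).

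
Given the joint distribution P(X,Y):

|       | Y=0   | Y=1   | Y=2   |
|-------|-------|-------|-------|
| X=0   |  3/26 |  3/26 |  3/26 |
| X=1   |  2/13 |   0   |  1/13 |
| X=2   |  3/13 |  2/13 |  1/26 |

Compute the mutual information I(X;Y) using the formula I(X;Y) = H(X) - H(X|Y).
0.1779 bits

I(X;Y) = H(X) - H(X|Y)

Marginal of X (row sums):
  P(X=0) = 3/26 + 3/26 + 3/26 = 9/26
  P(X=1) = 2/13 + 0 + 1/13 = 3/13
  P(X=2) = 3/13 + 2/13 + 1/26 = 11/26
H(X) = -[(9/26)·log₂(9/26) + (3/13)·log₂(3/13) + (11/26)·log₂(11/26)]
  = 0.5298 + 0.4882 + 0.5250 = 1.5430 bits

Marginal of Y (column sums):
  P(Y=0) = 3/26 + 2/13 + 3/13 = 1/2
  P(Y=1) = 3/26 + 0 + 2/13 = 7/26
  P(Y=2) = 3/26 + 1/13 + 1/26 = 3/13
H(X|Y) = Σ_y P(y)·H(X|Y=y):
  Y=0: P(Y=0) = 1/2, P(X|Y=0) = (3/13, 4/13, 6/13) → H(X|Y=0) = 1.5262
  Y=1: P(Y=1) = 7/26, P(X|Y=1) = (3/7, 0, 4/7) → H(X|Y=1) = 0.9852
  Y=2: P(Y=2) = 3/13, P(X|Y=2) = (1/2, 1/3, 1/6) → H(X|Y=2) = 1.4591
H(X|Y) = (1/2)·1.5262 + (7/26)·0.9852 + (3/13)·1.4591 = 1.3651 bits

I(X;Y) = H(X) - H(X|Y) = 1.5430 - 1.3651 = 0.1779 bits

Cross-check via I(X;Y) = H(X) + H(Y) - H(X,Y): computing H(Y) from the column sums and H(X,Y) from the 9 cells in the same way gives H(Y) = 1.4979 bits and H(X,Y) = 2.8630 bits, so
I(X;Y) = 1.5430 + 1.4979 - 2.8630 = 0.1779 bits ✓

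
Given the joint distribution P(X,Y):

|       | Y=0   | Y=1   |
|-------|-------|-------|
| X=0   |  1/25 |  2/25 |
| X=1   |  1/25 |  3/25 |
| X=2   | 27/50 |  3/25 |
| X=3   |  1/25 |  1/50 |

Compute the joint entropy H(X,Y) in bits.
2.1758 bits

H(X,Y) = -Σ_{x,y} P(x,y) log₂ P(x,y). Per-cell terms -P(x,y)·log₂P(x,y):
  X=0: 0.18575, 0.29151
  X=1: 0.18575, 0.36707
  X=2: 0.48004, 0.36707
  X=3: 0.18575, 0.11288
Sum of the 8 terms: H(X,Y) = 2.1758 bits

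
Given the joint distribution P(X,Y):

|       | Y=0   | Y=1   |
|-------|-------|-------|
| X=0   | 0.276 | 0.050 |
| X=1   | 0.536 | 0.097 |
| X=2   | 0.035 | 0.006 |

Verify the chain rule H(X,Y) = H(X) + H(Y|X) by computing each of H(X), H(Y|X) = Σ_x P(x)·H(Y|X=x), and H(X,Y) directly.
H(X) = 1.1337 bits, H(Y|X) = 0.6173 bits, H(X,Y) = 1.7510 bits

Marginal of X (row sums):
  P(X=0) = 0.276 + 0.050 = 0.326
  P(X=1) = 0.536 + 0.097 = 0.633
  P(X=2) = 0.035 + 0.006 = 0.041
H(X) = -[0.326·log₂(0.326) + 0.633·log₂(0.633) + 0.041·log₂(0.041)]
  = 0.5272 + 0.4176 + 0.1889 = 1.1337 bits

H(Y|X) = Σ_x P(x)·H(Y|X=x):
  X=0: P(X=0) = 0.326, P(Y|X=0) = (138/163, 25/163) → H(Y|X=0) = 0.6182
  X=1: P(X=1) = 0.633, P(Y|X=1) = (536/633, 97/633) → H(Y|X=1) = 0.6179
  X=2: P(X=2) = 0.041, P(Y|X=2) = (35/41, 6/41) → H(Y|X=2) = 0.6006
H(Y|X) = 0.326·0.6182 + 0.633·0.6179 + 0.041·0.6006 = 0.6173 bits

H(X,Y) = -Σ_{x,y} P(x,y) log₂ P(x,y). Per-cell terms -P(x,y)·log₂P(x,y):
  X=0: 0.5126, 0.2161
  X=1: 0.4822, 0.3265
  X=2: 0.1693, 0.0443
Sum of the 6 terms: H(X,Y) = 1.7510 bits

Chain rule check:
  H(X) + H(Y|X) = 1.1337 + 0.6173 = 1.7510 bits
  H(X,Y) = 1.7510 bits
✓ Chain rule verified.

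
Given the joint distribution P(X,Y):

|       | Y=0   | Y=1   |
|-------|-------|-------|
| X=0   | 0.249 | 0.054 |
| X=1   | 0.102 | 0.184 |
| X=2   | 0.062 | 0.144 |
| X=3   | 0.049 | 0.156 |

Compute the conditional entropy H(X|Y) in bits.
1.7990 bits

H(X|Y) = H(X,Y) - H(Y)

H(X,Y) = -Σ_{x,y} P(x,y) log₂ P(x,y). Per-cell terms -P(x,y)·log₂P(x,y):
  X=0: 0.49944, 0.22739
  X=1: 0.33592, 0.44937
  X=2: 0.24872, 0.40260
  X=3: 0.21320, 0.41814
Sum of the 8 terms: H(X,Y) = 2.7948 bits

Marginal of Y (column sums):
  P(Y=0) = 0.249 + 0.102 + 0.062 + 0.049 = 0.462
  P(Y=1) = 0.054 + 0.184 + 0.144 + 0.156 = 0.538
H(Y) = -[0.462·log₂(0.462) + 0.538·log₂(0.538)]
  = 0.51468 + 0.48115 = 0.9958 bits

H(X|Y) = H(X,Y) - H(Y) = 2.7948 - 0.9958 = 1.7990 bits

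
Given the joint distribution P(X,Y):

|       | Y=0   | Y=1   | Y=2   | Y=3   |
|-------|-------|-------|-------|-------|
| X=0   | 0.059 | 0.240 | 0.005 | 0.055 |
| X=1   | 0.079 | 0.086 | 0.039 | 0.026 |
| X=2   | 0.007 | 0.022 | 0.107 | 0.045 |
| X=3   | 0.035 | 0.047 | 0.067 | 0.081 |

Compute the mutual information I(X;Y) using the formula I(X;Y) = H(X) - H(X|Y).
0.3106 bits

I(X;Y) = H(X) - H(X|Y)

Marginal of X (row sums):
  P(X=0) = 0.059 + 0.240 + 0.005 + 0.055 = 0.359
  P(X=1) = 0.079 + 0.086 + 0.039 + 0.026 = 0.230
  P(X=2) = 0.007 + 0.022 + 0.107 + 0.045 = 0.181
  P(X=3) = 0.035 + 0.047 + 0.067 + 0.081 = 0.230
H(X) = -[0.359·log₂(0.359) + 0.230·log₂(0.230) + 0.181·log₂(0.181) + 0.230·log₂(0.230)]
  = 0.53058 + 0.48767 + 0.44633 + 0.48767 = 1.95225 bits

Marginal of Y (column sums):
  P(Y=0) = 0.059 + 0.079 + 0.007 + 0.035 = 0.180
  P(Y=1) = 0.240 + 0.086 + 0.022 + 0.047 = 0.395
  P(Y=2) = 0.005 + 0.039 + 0.107 + 0.067 = 0.218
  P(Y=3) = 0.055 + 0.026 + 0.045 + 0.081 = 0.207
H(X|Y) = Σ_y P(y)·H(X|Y=y):
  Y=0: P(Y=0) = 0.180, P(X|Y=0) = (59/180, 79/180, 7/180, 7/36) → H(X|Y=0) = 1.69046
  Y=1: P(Y=1) = 0.395, P(X|Y=1) = (48/79, 86/395, 22/395, 47/395) → H(X|Y=1) = 1.51309
  Y=2: P(Y=2) = 0.218, P(X|Y=2) = (5/218, 39/218, 107/218, 67/218) → H(X|Y=2) = 1.59614
  Y=3: P(Y=3) = 0.207, P(X|Y=3) = (55/207, 26/207, 5/23, 9/23) → H(X|Y=3) = 1.89229
H(X|Y) = 0.180·1.69046 + 0.395·1.51309 + 0.218·1.59614 + 0.207·1.89229 = 1.64162 bits

I(X;Y) = H(X) - H(X|Y) = 1.95225 - 1.64162 = 0.3106 bits

Cross-check via I(X;Y) = H(X) + H(Y) - H(X,Y): computing H(Y) from the column sums and H(X,Y) from the 16 cells in the same way gives H(Y) = 1.92408 bits and H(X,Y) = 3.56569 bits, so
I(X;Y) = 1.95225 + 1.92408 - 3.56569 = 0.3106 bits ✓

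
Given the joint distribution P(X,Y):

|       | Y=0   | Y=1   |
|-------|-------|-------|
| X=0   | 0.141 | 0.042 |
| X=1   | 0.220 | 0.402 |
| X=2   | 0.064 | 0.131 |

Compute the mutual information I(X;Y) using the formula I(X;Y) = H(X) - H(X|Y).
0.0804 bits

I(X;Y) = H(X) - H(X|Y)

Marginal of X (row sums):
  P(X=0) = 0.141 + 0.042 = 0.183
  P(X=1) = 0.220 + 0.402 = 0.622
  P(X=2) = 0.064 + 0.131 = 0.195
H(X) = -[0.183·log₂(0.183) + 0.622·log₂(0.622) + 0.195·log₂(0.195)]
  = 0.448365 + 0.426078 + 0.459899 = 1.33434 bits

Marginal of Y (column sums):
  P(Y=0) = 0.141 + 0.220 + 0.064 = 0.425
  P(Y=1) = 0.042 + 0.402 + 0.131 = 0.575
H(X|Y) = Σ_y P(y)·H(X|Y=y):
  Y=0: P(Y=0) = 0.425, P(X|Y=0) = (141/425, 44/85, 64/425) → H(X|Y=0) = 1.431140
  Y=1: P(Y=1) = 0.575, P(X|Y=1) = (42/575, 402/575, 131/575) → H(X|Y=1) = 1.122934
H(X|Y) = 0.425·1.431140 + 0.575·1.122934 = 1.25392 bits

I(X;Y) = H(X) - H(X|Y) = 1.33434 - 1.25392 = 0.0804 bits

Cross-check via I(X;Y) = H(X) + H(Y) - H(X,Y): computing H(Y) from the column sums and H(X,Y) from the 6 cells in the same way gives H(Y) = 0.98371 bits and H(X,Y) = 2.23763 bits, so
I(X;Y) = 1.33434 + 0.98371 - 2.23763 = 0.0804 bits ✓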